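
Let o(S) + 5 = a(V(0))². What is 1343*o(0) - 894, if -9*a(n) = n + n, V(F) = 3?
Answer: -63109/9 ≈ -7012.1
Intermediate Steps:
a(n) = -2*n/9 (a(n) = -(n + n)/9 = -2*n/9)
o(S) = -41/9 (o(S) = -5 + (-2/9*3)² = -5 + (-⅔)² = -5 + 4/9 = -41/9)
1343*o(0) - 894 = 1343*(-41/9) - 894 = -55063/9 - 894 = -63109/9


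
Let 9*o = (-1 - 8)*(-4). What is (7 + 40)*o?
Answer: 188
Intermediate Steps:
o = 4 (o = ((-1 - 8)*(-4))/9 = (-9*(-4))/9 = (1/9)*36 = 4)
(7 + 40)*o = (7 + 40)*4 = 47*4 = 188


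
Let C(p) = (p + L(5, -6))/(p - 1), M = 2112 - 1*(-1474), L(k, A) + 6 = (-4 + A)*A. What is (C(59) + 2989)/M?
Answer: 173475/207988 ≈ 0.83406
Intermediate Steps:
L(k, A) = -6 + A*(-4 + A) (L(k, A) = -6 + (-4 + A)*A = -6 + A*(-4 + A))
M = 3586 (M = 2112 + 1474 = 3586)
C(p) = (54 + p)/(-1 + p) (C(p) = (p + (-6 + (-6)² - 4*(-6)))/(p - 1) = (p + (-6 + 36 + 24))/(-1 + p) = (p + 54)/(-1 + p) = (54 + p)/(-1 + p))
(C(59) + 2989)/M = ((54 + 59)/(-1 + 59) + 2989)/3586 = (113/58 + 2989)*(1/3586) = (173475/58)*(1/3586) = 173475/207988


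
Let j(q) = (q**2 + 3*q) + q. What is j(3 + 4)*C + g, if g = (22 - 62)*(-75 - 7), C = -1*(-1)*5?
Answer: 3665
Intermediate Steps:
j(q) = q**2 + 4*q
C = 5 (C = 1*5 = 5)
g = 3280 (g = -40*(-82) = 3280)
j(3 + 4)*C + g = ((3 + 4)*(4 + (3 + 4)))*5 + 3280 = (7*(4 + 7))*5 + 3280 = (7*11)*5 + 3280 = 77*5 + 3280 = 385 + 3280 = 3665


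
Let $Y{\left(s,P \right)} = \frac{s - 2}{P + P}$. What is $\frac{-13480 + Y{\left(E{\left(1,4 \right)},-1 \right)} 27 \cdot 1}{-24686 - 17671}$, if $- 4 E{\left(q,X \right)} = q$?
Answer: $\frac{15371}{48408} \approx 0.31753$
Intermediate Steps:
$E{\left(q,X \right)} = - \frac{q}{4}$
$Y{\left(s,P \right)} = \frac{-2 + s}{2 P}$
$\frac{-13480 + Y{\left(E{\left(1,4 \right)},-1 \right)} 27 \cdot 1}{-24686 - 17671} = \frac{-13480 + \frac{-2 - \frac{1}{4}}{2 \left(-1\right)} 27 \cdot 1}{-24686 - 17671} = \frac{-13480 + \frac{1}{2} \left(-1\right) \left(-2 - \frac{1}{4}\right) 27 \cdot 1}{-42357} = \left(-13480 + \frac{1}{2} \left(-1\right) \left(- \frac{9}{4}\right) 27 \cdot 1\right) \left(- \frac{1}{42357}\right) = \left(-13480 + \frac{9}{8} \cdot 27 \cdot 1\right) \left(- \frac{1}{42357}\right) = \left(-13480 + \frac{243}{8} \cdot 1\right) \left(- \frac{1}{42357}\right) = \left(-13480 + \frac{243}{8}\right) \left(- \frac{1}{42357}\right) = \left(- \frac{107597}{8}\right) \left(- \frac{1}{42357}\right) = \frac{15371}{48408}$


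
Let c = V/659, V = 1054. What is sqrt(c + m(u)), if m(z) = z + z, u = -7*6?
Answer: I*sqrt(35785018)/659 ≈ 9.0775*I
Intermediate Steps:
u = -42
c = 1054/659 ≈ 1.5994
m(z) = 2*z
sqrt(c + m(u)) = sqrt(1054/659 + 2*(-42)) = sqrt(1054/659 - 84) = sqrt(-54302/659) = I*sqrt(35785018)/659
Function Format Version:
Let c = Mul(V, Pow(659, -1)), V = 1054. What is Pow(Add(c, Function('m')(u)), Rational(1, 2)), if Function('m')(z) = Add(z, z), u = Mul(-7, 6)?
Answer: Mul(Rational(1, 659), I, Pow(35785018, Rational(1, 2))) ≈ Mul(9.0775, I)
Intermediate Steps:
u = -42
c = Rational(1054, 659) (c = Mul(1054, Pow(659, -1)) = Mul(1054, Rational(1, 659)) = Rational(1054, 659) ≈ 1.5994)
Function('m')(z) = Mul(2, z)
Pow(Add(c, Function('m')(u)), Rational(1, 2)) = Pow(Add(Rational(1054, 659), Mul(2, -42)), Rational(1, 2)) = Pow(Add(Rational(1054, 659), -84), Rational(1, 2)) = Pow(Rational(-54302, 659), Rational(1, 2)) = Mul(Rational(1, 659), I, Pow(35785018, Rational(1, 2)))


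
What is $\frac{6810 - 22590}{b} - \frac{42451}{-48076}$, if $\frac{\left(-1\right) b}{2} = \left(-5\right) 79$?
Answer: $- \frac{72510299}{3798004} \approx -19.092$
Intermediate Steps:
$b = 790$ ($b = - 2 \left(\left(-5\right) 79\right) = \left(-2\right) \left(-395\right) = 790$)
$\frac{6810 - 22590}{b} - \frac{42451}{-48076} = \frac{6810 - 22590}{790} - \frac{42451}{-48076} = \left(-15780\right) \frac{1}{790} - - \frac{42451}{48076} = - \frac{1578}{79} + \frac{42451}{48076} = - \frac{72510299}{3798004}$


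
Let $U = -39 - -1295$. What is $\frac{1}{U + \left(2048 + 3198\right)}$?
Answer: $\frac{1}{6502} \approx 0.0001538$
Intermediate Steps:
$U = 1256$ ($U = -39 + 1295 = 1256$)
$\frac{1}{U + \left(2048 + 3198\right)} = \frac{1}{1256 + \left(2048 + 3198\right)} = \frac{1}{1256 + 5246} = \frac{1}{6502}$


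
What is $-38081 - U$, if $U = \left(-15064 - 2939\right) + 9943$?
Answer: $-30021$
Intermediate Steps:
$U = -8060$ ($U = -18003 + 9943 = -8060$)
$-38081 - U = -38081 - -8060 = -38081 + 8060 = -30021$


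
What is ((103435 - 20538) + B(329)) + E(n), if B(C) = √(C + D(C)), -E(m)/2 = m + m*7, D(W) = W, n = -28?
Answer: 83345 + √658 ≈ 83371.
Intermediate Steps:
E(m) = -16*m (E(m) = -2*(m + m*7) = -2*(m + 7*m) = -16*m)
B(C) = √2*√C (B(C) = √(C + C) = √(2*C) = √2*√C)
((103435 - 20538) + B(329)) + E(n) = ((103435 - 20538) + √2*√329) - 16*(-28) = (82897 + √658) + 448 = 83345 + √658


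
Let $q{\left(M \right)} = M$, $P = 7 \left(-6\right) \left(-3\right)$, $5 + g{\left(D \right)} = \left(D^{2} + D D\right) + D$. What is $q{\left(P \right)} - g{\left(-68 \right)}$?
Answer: $-9049$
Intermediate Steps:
$g{\left(D \right)} = -5 + D + 2 D^{2}$ ($g{\left(D \right)} = -5 + \left(\left(D^{2} + D D\right) + D\right) = -5 + \left(\left(D^{2} + D^{2}\right) + D\right) = -5 + \left(2 D^{2} + D\right) = -5 + \left(D + 2 D^{2}\right) = -5 + D + 2 D^{2}$)
$P = 126$ ($P = \left(-42\right) \left(-3\right) = 126$)
$q{\left(P \right)} - g{\left(-68 \right)} = 126 - \left(-5 - 68 + 2 \left(-68\right)^{2}\right) = 126 - \left(-5 - 68 + 2 \cdot 4624\right) = 126 - \left(-5 - 68 + 9248\right) = 126 - 9175 = -9049$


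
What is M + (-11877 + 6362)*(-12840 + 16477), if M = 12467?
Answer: -20045588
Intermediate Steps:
M + (-11877 + 6362)*(-12840 + 16477) = 12467 + (-11877 + 6362)*(-12840 + 16477) = 12467 - 5515*3637 = 12467 - 20058055 = -20045588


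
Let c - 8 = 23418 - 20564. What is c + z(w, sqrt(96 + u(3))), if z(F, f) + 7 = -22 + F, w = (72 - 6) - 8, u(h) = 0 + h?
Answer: 2891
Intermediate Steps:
u(h) = h
w = 58 (w = 66 - 8 = 58)
z(F, f) = -29 + F (z(F, f) = -7 + (-22 + F) = -29 + F)
c = 2862 (c = 8 + (23418 - 20564) = 8 + 2854 = 2862)
c + z(w, sqrt(96 + u(3))) = 2862 + (-29 + 58) = 2862 + 29 = 2891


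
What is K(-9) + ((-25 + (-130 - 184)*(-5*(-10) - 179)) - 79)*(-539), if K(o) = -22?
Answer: -21776700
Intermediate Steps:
K(-9) + ((-25 + (-130 - 184)*(-5*(-10) - 179)) - 79)*(-539) = -22 + ((-25 + (-130 - 184)*(-5*(-10) - 179)) - 79)*(-539) = -22 + ((-25 - 314*(50 - 179)) - 79)*(-539) = -22 + ((-25 - 314*(-129)) - 79)*(-539) = -22 + ((-25 + 40506) - 79)*(-539) = -22 + (40481 - 79)*(-539) = -22 + 40402*(-539) = -22 - 21776678 = -21776700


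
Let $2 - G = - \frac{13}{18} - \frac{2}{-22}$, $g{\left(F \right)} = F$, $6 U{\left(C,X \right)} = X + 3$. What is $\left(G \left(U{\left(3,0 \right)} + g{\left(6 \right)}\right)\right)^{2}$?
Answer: $\frac{45873529}{156816} \approx 292.53$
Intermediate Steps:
$U{\left(C,X \right)} = \frac{1}{2} + \frac{X}{6}$ ($U{\left(C,X \right)} = \frac{X + 3}{6} = \frac{3 + X}{6} = \frac{1}{2} + \frac{X}{6}$)
$G = \frac{521}{198}$ ($G = 2 - \left(- \frac{13}{18} - \frac{2}{-22}\right) = 2 - \left(\left(-13\right) \frac{1}{18} - - \frac{1}{11}\right) = 2 - \left(- \frac{13}{18} + \frac{1}{11}\right) = 2 - - \frac{125}{198} = 2 + \frac{125}{198} = \frac{521}{198} \approx 2.6313$)
$\left(G \left(U{\left(3,0 \right)} + g{\left(6 \right)}\right)\right)^{2} = \left(\frac{521 \left(\left(\frac{1}{2} + \frac{1}{6} \cdot 0\right) + 6\right)}{198}\right)^{2} = \left(\frac{521 \left(\left(\frac{1}{2} + 0\right) + 6\right)}{198}\right)^{2} = \left(\frac{521 \left(\frac{1}{2} + 6\right)}{198}\right)^{2} = \left(\frac{521}{198} \cdot \frac{13}{2}\right)^{2} = \left(\frac{6773}{396}\right)^{2} = \frac{45873529}{156816}$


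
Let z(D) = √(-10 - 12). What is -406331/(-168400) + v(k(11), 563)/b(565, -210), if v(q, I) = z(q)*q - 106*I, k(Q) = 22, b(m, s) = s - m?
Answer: 414587269/5220400 - 22*I*√22/775 ≈ 79.417 - 0.13315*I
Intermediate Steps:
z(D) = I*√22 (z(D) = √(-22) = I*√22)
v(q, I) = -106*I + I*q*√22 (v(q, I) = (I*√22)*q - 106*I = I*q*√22 - 106*I = -106*I + I*q*√22)
-406331/(-168400) + v(k(11), 563)/b(565, -210) = -406331/(-168400) + (-106*563 + I*22*√22)/(-210 - 1*565) = -406331*(-1/168400) + (-59678 + 22*I*√22)/(-210 - 565) = 406331/168400 + (-59678 + 22*I*√22)/(-775) = 406331/168400 + (-59678 + 22*I*√22)*(-1/775) = 406331/168400 + (59678/775 - 22*I*√22/775) = 414587269/5220400 - 22*I*√22/775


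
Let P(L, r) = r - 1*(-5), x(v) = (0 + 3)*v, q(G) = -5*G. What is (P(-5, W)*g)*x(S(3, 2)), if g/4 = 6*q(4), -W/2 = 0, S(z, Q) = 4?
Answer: -28800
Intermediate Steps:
W = 0 (W = -2*0 = 0)
x(v) = 3*v
g = -480 (g = 4*(6*(-5*4)) = 4*(6*(-20)) = 4*(-120) = -480)
P(L, r) = 5 + r (P(L, r) = r + 5 = 5 + r)
(P(-5, W)*g)*x(S(3, 2)) = ((5 + 0)*(-480))*(3*4) = (5*(-480))*12 = -2400*12 = -28800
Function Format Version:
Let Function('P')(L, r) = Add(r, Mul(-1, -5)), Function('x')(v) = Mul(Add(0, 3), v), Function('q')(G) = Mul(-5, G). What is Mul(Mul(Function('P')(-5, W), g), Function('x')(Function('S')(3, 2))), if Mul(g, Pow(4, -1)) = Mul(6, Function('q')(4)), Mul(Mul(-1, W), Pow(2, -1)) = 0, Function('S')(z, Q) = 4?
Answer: -28800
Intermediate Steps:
W = 0 (W = Mul(-2, 0) = 0)
Function('x')(v) = Mul(3, v)
g = -480 (g = Mul(4, Mul(6, Mul(-5, 4))) = Mul(4, Mul(6, -20)) = Mul(4, -120) = -480)
Function('P')(L, r) = Add(5, r) (Function('P')(L, r) = Add(r, 5) = Add(5, r))
Mul(Mul(Function('P')(-5, W), g), Function('x')(Function('S')(3, 2))) = Mul(Mul(Add(5, 0), -480), Mul(3, 4)) = Mul(Mul(5, -480), 12) = Mul(-2400, 12) = -28800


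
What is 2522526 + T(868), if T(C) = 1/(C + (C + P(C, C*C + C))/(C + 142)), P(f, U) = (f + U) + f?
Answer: 2060368966993/816788 ≈ 2.5225e+6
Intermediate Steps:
P(f, U) = U + 2*f (P(f, U) = (U + f) + f = U + 2*f)
T(C) = 1/(C + (C² + 4*C)/(142 + C)) (T(C) = 1/(C + (C + ((C*C + C) + 2*C))/(C + 142)) = 1/(C + (C + ((C² + C) + 2*C))/(142 + C)) = 1/(C + (C + ((C + C²) + 2*C))/(142 + C)) = 1/(C + (C + (C² + 3*C))/(142 + C)) = 1/(C + (C² + 4*C)/(142 + C)))
2522526 + T(868) = 2522526 + (½)*(142 + 868)/(868*(73 + 868)) = 2522526 + (½)*(1/868)*1010/941 = 2522526 + (½)*(1/868)*(1/941)*1010 = 2522526 + 505/816788 = 2060368966993/816788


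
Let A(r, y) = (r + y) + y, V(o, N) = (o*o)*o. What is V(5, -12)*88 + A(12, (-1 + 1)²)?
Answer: 11012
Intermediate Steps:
V(o, N) = o³ (V(o, N) = o²*o = o³)
A(r, y) = r + 2*y
V(5, -12)*88 + A(12, (-1 + 1)²) = 5³*88 + (12 + 2*(-1 + 1)²) = 125*88 + (12 + 2*0²) = 11000 + (12 + 2*0) = 11000 + (12 + 0) = 11000 + 12 = 11012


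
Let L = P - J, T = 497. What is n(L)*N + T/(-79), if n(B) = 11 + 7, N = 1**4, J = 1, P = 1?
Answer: 925/79 ≈ 11.709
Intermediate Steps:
L = 0 (L = 1 - 1*1 = 1 - 1 = 0)
N = 1
n(B) = 18
n(L)*N + T/(-79) = 18*1 + 497/(-79) = 18 + 497*(-1/79) = 18 - 497/79 = 925/79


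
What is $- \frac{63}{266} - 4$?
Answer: $- \frac{161}{38} \approx -4.2368$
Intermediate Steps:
$- \frac{63}{266} - 4 = \left(-63\right) \frac{1}{266} - 4 = - \frac{9}{38} - 4 = - \frac{161}{38}$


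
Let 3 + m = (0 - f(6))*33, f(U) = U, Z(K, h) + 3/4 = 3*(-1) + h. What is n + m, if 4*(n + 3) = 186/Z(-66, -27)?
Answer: -8426/41 ≈ -205.51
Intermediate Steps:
Z(K, h) = -15/4 + h (Z(K, h) = -¾ + (3*(-1) + h) = -¾ + (-3 + h) = -15/4 + h)
n = -185/41 (n = -3 + (186/(-15/4 - 27))/4 = -3 + (186/(-123/4))/4 = -3 + (186*(-4/123))/4 = -3 + (¼)*(-248/41) = -3 - 62/41 = -185/41 ≈ -4.5122)
m = -201 (m = -3 + (0 - 1*6)*33 = -3 + (0 - 6)*33 = -3 - 6*33 = -3 - 198 = -201)
n + m = -185/41 - 201 = -8426/41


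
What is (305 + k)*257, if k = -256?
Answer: 12593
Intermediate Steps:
(305 + k)*257 = (305 - 256)*257 = 49*257 = 12593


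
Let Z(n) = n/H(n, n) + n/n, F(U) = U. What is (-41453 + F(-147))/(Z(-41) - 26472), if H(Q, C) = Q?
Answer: 4160/2647 ≈ 1.5716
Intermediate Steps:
Z(n) = 2 (Z(n) = n/n + n/n = 1 + 1 = 2)
(-41453 + F(-147))/(Z(-41) - 26472) = (-41453 - 147)/(2 - 26472) = -41600/(-26470) = -41600*(-1/26470) = 4160/2647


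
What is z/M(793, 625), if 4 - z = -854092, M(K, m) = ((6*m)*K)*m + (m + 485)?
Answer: 213524/464648715 ≈ 0.00045954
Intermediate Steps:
M(K, m) = 485 + m + 6*K*m² (M(K, m) = (6*K*m)*m + (485 + m) = 6*K*m² + (485 + m) = 485 + m + 6*K*m²)
z = 854096 (z = 4 - 1*(-854092) = 4 + 854092 = 854096)
z/M(793, 625) = 854096/(485 + 625 + 6*793*625²) = 854096/(485 + 625 + 6*793*390625) = 854096/(485 + 625 + 1858593750) = 854096/1858594860 = 854096*(1/1858594860) = 213524/464648715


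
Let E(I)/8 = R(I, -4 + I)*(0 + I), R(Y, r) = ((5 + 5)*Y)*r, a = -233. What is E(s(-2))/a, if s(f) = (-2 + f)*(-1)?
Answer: 0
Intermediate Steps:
R(Y, r) = 10*Y*r (R(Y, r) = (10*Y)*r = 10*Y*r)
s(f) = 2 - f
E(I) = 80*I²*(-4 + I) (E(I) = 8*((10*I*(-4 + I))*(0 + I)) = 8*((10*I*(-4 + I))*I) = 8*(10*I²*(-4 + I)) = 80*I²*(-4 + I))
E(s(-2))/a = (80*(2 - 1*(-2))²*(-4 + (2 - 1*(-2))))/(-233) = (80*(2 + 2)²*(-4 + (2 + 2)))*(-1/233) = (80*4²*(-4 + 4))*(-1/233) = (80*16*0)*(-1/233) = 0*(-1/233) = 0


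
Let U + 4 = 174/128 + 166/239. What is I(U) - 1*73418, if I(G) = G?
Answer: -1123031495/15296 ≈ -73420.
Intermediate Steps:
U = -29767/15296 (U = -4 + (174/128 + 166/239) = -4 + (174*(1/128) + 166*(1/239)) = -4 + (87/64 + 166/239) = -4 + 31417/15296 = -29767/15296 ≈ -1.9461)
I(U) - 1*73418 = -29767/15296 - 1*73418 = -29767/15296 - 73418 = -1123031495/15296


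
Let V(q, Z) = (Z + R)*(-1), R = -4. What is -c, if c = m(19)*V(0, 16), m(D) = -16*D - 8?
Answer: -3744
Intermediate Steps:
V(q, Z) = 4 - Z (V(q, Z) = (Z - 4)*(-1) = (-4 + Z)*(-1) = 4 - Z)
m(D) = -8 - 16*D
c = 3744 (c = (-8 - 16*19)*(4 - 1*16) = (-8 - 304)*(4 - 16) = -312*(-12) = 3744)
-c = -1*3744 = -3744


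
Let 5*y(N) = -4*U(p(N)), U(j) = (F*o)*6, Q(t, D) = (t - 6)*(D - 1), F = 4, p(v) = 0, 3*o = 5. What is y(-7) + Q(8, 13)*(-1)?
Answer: -56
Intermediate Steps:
o = 5/3 (o = (⅓)*5 = 5/3 ≈ 1.6667)
Q(t, D) = (-1 + D)*(-6 + t) (Q(t, D) = (-6 + t)*(-1 + D) = (-1 + D)*(-6 + t))
U(j) = 40 (U(j) = (4*(5/3))*6 = (20/3)*6 = 40)
y(N) = -32 (y(N) = (-4*40)/5 = (⅕)*(-160) = -32)
y(-7) + Q(8, 13)*(-1) = -32 + (6 - 1*8 - 6*13 + 13*8)*(-1) = -32 + (6 - 8 - 78 + 104)*(-1) = -32 + 24*(-1) = -32 - 24 = -56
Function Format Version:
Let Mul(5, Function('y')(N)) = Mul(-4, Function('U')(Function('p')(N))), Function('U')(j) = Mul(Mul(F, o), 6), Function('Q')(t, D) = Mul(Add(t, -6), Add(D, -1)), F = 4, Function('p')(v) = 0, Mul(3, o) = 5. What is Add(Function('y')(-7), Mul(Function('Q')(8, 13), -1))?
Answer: -56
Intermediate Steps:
o = Rational(5, 3) (o = Mul(Rational(1, 3), 5) = Rational(5, 3) ≈ 1.6667)
Function('Q')(t, D) = Mul(Add(-1, D), Add(-6, t)) (Function('Q')(t, D) = Mul(Add(-6, t), Add(-1, D)) = Mul(Add(-1, D), Add(-6, t)))
Function('U')(j) = 40 (Function('U')(j) = Mul(Mul(4, Rational(5, 3)), 6) = Mul(Rational(20, 3), 6) = 40)
Function('y')(N) = -32 (Function('y')(N) = Mul(Rational(1, 5), Mul(-4, 40)) = Mul(Rational(1, 5), -160) = -32)
Add(Function('y')(-7), Mul(Function('Q')(8, 13), -1)) = Add(-32, Mul(Add(6, Mul(-1, 8), Mul(-6, 13), Mul(13, 8)), -1)) = Add(-32, Mul(Add(6, -8, -78, 104), -1)) = Add(-32, Mul(24, -1)) = Add(-32, -24) = -56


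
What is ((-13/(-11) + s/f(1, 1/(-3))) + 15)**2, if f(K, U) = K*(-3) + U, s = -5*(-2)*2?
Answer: 12544/121 ≈ 103.67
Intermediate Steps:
s = 20 (s = 10*2 = 20)
f(K, U) = U - 3*K (f(K, U) = -3*K + U = U - 3*K)
((-13/(-11) + s/f(1, 1/(-3))) + 15)**2 = ((-13/(-11) + 20/(1/(-3) - 3*1)) + 15)**2 = ((-13*(-1/11) + 20/(1*(-1/3) - 3)) + 15)**2 = ((13/11 + 20/(-1/3 - 3)) + 15)**2 = ((13/11 + 20/(-10/3)) + 15)**2 = ((13/11 + 20*(-3/10)) + 15)**2 = ((13/11 - 6) + 15)**2 = (-53/11 + 15)**2 = (112/11)**2 = 12544/121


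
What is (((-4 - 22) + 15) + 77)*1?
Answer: 66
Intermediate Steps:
(((-4 - 22) + 15) + 77)*1 = ((-26 + 15) + 77)*1 = (-11 + 77)*1 = 66*1 = 66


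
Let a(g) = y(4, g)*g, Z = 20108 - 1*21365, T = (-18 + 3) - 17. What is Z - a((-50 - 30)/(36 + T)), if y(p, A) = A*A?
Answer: 6743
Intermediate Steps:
T = -32 (T = -15 - 17 = -32)
Z = -1257 (Z = 20108 - 21365 = -1257)
y(p, A) = A²
a(g) = g³ (a(g) = g²*g = g³)
Z - a((-50 - 30)/(36 + T)) = -1257 - ((-50 - 30)/(36 - 32))³ = -1257 - (-80/4)³ = -1257 - (-80*¼)³ = -1257 - 1*(-20)³ = -1257 - 1*(-8000) = -1257 + 8000 = 6743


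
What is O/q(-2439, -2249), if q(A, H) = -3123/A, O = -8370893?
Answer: -2268512003/347 ≈ -6.5375e+6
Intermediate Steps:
O/q(-2439, -2249) = -8370893/((-3123/(-2439))) = -8370893/((-3123*(-1/2439))) = -8370893/347/271 = -8370893*271/347 = -2268512003/347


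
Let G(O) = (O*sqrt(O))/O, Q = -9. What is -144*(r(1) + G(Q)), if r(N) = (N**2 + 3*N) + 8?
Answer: -1728 - 432*I ≈ -1728.0 - 432.0*I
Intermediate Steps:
r(N) = 8 + N**2 + 3*N
G(O) = sqrt(O) (G(O) = O**(3/2)/O = sqrt(O))
-144*(r(1) + G(Q)) = -144*((8 + 1**2 + 3*1) + sqrt(-9)) = -144*((8 + 1 + 3) + 3*I) = -144*(12 + 3*I) = -1728 - 432*I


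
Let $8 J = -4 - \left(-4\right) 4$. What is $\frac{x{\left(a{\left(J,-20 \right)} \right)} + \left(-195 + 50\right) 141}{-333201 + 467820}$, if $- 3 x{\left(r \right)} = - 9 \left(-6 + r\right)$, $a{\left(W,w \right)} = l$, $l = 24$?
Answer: $- \frac{6797}{44873} \approx -0.15147$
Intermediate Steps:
$J = \frac{3}{2}$ ($J = \frac{-4 - \left(-4\right) 4}{8} = \frac{-4 - -16}{8} = \frac{-4 + 16}{8} = \frac{1}{8} \cdot 12 = \frac{3}{2} \approx 1.5$)
$a{\left(W,w \right)} = 24$
$x{\left(r \right)} = -18 + 3 r$ ($x{\left(r \right)} = - \frac{\left(-9\right) \left(-6 + r\right)}{3} = - \frac{54 - 9 r}{3} = -18 + 3 r$)
$\frac{x{\left(a{\left(J,-20 \right)} \right)} + \left(-195 + 50\right) 141}{-333201 + 467820} = \frac{\left(-18 + 3 \cdot 24\right) + \left(-195 + 50\right) 141}{-333201 + 467820} = \frac{\left(-18 + 72\right) - 20445}{134619} = \left(54 - 20445\right) \frac{1}{134619} = \left(-20391\right) \frac{1}{134619} = - \frac{6797}{44873}$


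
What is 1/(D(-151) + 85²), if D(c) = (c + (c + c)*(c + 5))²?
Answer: 1/1930818706 ≈ 5.1791e-10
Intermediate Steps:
D(c) = (c + 2*c*(5 + c))² (D(c) = (c + (2*c)*(5 + c))² = (c + 2*c*(5 + c))²)
1/(D(-151) + 85²) = 1/((-151)²*(11 + 2*(-151))² + 85²) = 1/(22801*(11 - 302)² + 7225) = 1/(22801*(-291)² + 7225) = 1/(22801*84681 + 7225) = 1/(1930811481 + 7225) = 1/1930818706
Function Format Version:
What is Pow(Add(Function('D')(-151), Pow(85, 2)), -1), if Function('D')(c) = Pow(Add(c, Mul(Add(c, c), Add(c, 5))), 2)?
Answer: Rational(1, 1930818706) ≈ 5.1791e-10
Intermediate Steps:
Function('D')(c) = Pow(Add(c, Mul(2, c, Add(5, c))), 2) (Function('D')(c) = Pow(Add(c, Mul(Mul(2, c), Add(5, c))), 2) = Pow(Add(c, Mul(2, c, Add(5, c))), 2))
Pow(Add(Function('D')(-151), Pow(85, 2)), -1) = Pow(Add(Mul(Pow(-151, 2), Pow(Add(11, Mul(2, -151)), 2)), Pow(85, 2)), -1) = Pow(Add(Mul(22801, Pow(Add(11, -302), 2)), 7225), -1) = Pow(Add(Mul(22801, Pow(-291, 2)), 7225), -1) = Pow(Add(Mul(22801, 84681), 7225), -1) = Pow(Add(1930811481, 7225), -1) = Pow(1930818706, -1) = Rational(1, 1930818706)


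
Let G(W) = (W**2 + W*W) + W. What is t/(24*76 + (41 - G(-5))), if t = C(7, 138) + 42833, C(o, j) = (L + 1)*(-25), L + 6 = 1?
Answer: 42933/1820 ≈ 23.590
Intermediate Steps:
L = -5 (L = -6 + 1 = -5)
G(W) = W + 2*W**2 (G(W) = (W**2 + W**2) + W = 2*W**2 + W = W + 2*W**2)
C(o, j) = 100 (C(o, j) = (-5 + 1)*(-25) = -4*(-25) = 100)
t = 42933 (t = 100 + 42833 = 42933)
t/(24*76 + (41 - G(-5))) = 42933/(24*76 + (41 - (-5)*(1 + 2*(-5)))) = 42933/(1824 + (41 - (-5)*(1 - 10))) = 42933/(1824 + (41 - (-5)*(-9))) = 42933/(1824 + (41 - 1*45)) = 42933/(1824 + (41 - 45)) = 42933/(1824 - 4) = 42933/1820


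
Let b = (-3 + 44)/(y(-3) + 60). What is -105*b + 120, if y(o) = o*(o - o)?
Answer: 193/4 ≈ 48.250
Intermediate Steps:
y(o) = 0 (y(o) = o*0 = 0)
b = 41/60 (b = (-3 + 44)/(0 + 60) = 41/60 ≈ 0.68333)
-105*b + 120 = -105*41/60 + 120 = -287/4 + 120 = 193/4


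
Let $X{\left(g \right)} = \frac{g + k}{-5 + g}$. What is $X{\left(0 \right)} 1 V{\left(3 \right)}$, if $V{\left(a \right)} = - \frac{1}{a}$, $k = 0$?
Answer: $0$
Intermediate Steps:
$X{\left(g \right)} = \frac{g}{-5 + g}$ ($X{\left(g \right)} = \frac{g + 0}{-5 + g} = \frac{g}{-5 + g}$)
$X{\left(0 \right)} 1 V{\left(3 \right)} = \frac{0}{-5 + 0} \cdot 1 \left(- \frac{1}{3}\right) = \frac{0}{-5} \cdot 1 \left(\left(-1\right) \frac{1}{3}\right) = 0 \left(- \frac{1}{5}\right) 1 \left(- \frac{1}{3}\right) = 0 \cdot 1 \left(- \frac{1}{3}\right) = 0 \left(- \frac{1}{3}\right) = 0$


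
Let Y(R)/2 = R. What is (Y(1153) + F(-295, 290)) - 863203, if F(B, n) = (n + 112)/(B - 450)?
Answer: -641368667/745 ≈ -8.6090e+5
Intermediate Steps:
F(B, n) = (112 + n)/(-450 + B)
Y(R) = 2*R
(Y(1153) + F(-295, 290)) - 863203 = (2*1153 + (112 + 290)/(-450 - 295)) - 863203 = (2306 + 402/(-745)) - 863203 = (2306 - 1/745*402) - 863203 = (2306 - 402/745) - 863203 = 1717568/745 - 863203 = -641368667/745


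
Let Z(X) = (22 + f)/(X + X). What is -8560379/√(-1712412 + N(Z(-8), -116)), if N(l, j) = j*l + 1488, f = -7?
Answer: 17120758*I*√6843261/6843261 ≈ 6544.7*I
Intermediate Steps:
Z(X) = 15/(2*X) (Z(X) = (22 - 7)/(X + X) = 15/((2*X)) = 15*(1/(2*X)) = 15/(2*X))
N(l, j) = 1488 + j*l
-8560379/√(-1712412 + N(Z(-8), -116)) = -8560379/√(-1712412 + (1488 - 870/(-8))) = -8560379/√(-1712412 + (1488 - 870*(-1)/8)) = -8560379/√(-1712412 + (1488 - 116*(-15/16))) = -8560379/√(-1712412 + (1488 + 435/4)) = -8560379/√(-1712412 + 6387/4) = -8560379*(-2*I*√6843261/6843261) = -(-17120758)*I*√6843261/6843261 = 17120758*I*√6843261/6843261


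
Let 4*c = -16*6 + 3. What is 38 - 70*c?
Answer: 3331/2 ≈ 1665.5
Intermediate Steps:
c = -93/4 (c = (-16*6 + 3)/4 = (-4*24 + 3)/4 = (-96 + 3)/4 = (¼)*(-93) = -93/4 ≈ -23.250)
38 - 70*c = 38 - 70*(-93/4) = 38 + 3255/2 = 3331/2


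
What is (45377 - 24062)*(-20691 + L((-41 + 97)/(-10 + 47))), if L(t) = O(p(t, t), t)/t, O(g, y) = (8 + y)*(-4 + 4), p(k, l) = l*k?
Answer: -441028665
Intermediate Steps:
p(k, l) = k*l
O(g, y) = 0 (O(g, y) = (8 + y)*0 = 0)
L(t) = 0 (L(t) = 0/t = 0)
(45377 - 24062)*(-20691 + L((-41 + 97)/(-10 + 47))) = (45377 - 24062)*(-20691 + 0) = 21315*(-20691) = -441028665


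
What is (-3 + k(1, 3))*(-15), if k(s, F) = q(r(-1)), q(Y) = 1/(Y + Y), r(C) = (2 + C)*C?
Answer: 105/2 ≈ 52.500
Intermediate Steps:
r(C) = C*(2 + C)
q(Y) = 1/(2*Y)
k(s, F) = -½ (k(s, F) = 1/(2*((-(2 - 1)))) = 1/(2*((-1*1))) = (½)/(-1) = (½)*(-1) = -½)
(-3 + k(1, 3))*(-15) = (-3 - ½)*(-15) = -7/2*(-15) = 105/2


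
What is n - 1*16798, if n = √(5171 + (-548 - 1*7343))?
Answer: -16798 + 4*I*√170 ≈ -16798.0 + 52.154*I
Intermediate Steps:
n = 4*I*√170 (n = √(5171 + (-548 - 7343)) = √(5171 - 7891) = √(-2720) = 4*I*√170 ≈ 52.154*I)
n - 1*16798 = 4*I*√170 - 1*16798 = 4*I*√170 - 16798 = -16798 + 4*I*√170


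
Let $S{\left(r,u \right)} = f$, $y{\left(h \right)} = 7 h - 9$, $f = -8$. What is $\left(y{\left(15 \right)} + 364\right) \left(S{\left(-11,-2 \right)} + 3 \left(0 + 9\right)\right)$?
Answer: $8740$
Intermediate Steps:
$y{\left(h \right)} = -9 + 7 h$
$S{\left(r,u \right)} = -8$
$\left(y{\left(15 \right)} + 364\right) \left(S{\left(-11,-2 \right)} + 3 \left(0 + 9\right)\right) = \left(\left(-9 + 7 \cdot 15\right) + 364\right) \left(-8 + 3 \left(0 + 9\right)\right) = \left(\left(-9 + 105\right) + 364\right) \left(-8 + 3 \cdot 9\right) = \left(96 + 364\right) \left(-8 + 27\right) = 460 \cdot 19 = 8740$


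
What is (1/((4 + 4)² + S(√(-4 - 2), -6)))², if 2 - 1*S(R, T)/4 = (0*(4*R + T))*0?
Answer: 1/5184 ≈ 0.00019290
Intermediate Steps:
S(R, T) = 8 (S(R, T) = 8 - 4*0*(4*R + T)*0 = 8 - 4*0*(T + 4*R)*0 = 8 - 0*0 = 8 - 4*0 = 8 + 0 = 8)
(1/((4 + 4)² + S(√(-4 - 2), -6)))² = (1/((4 + 4)² + 8))² = (1/(8² + 8))² = (1/(64 + 8))² = (1/72)² = 1/5184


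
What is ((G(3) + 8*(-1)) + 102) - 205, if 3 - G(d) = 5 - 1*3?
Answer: -110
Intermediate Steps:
G(d) = 1 (G(d) = 3 - (5 - 1*3) = 3 - (5 - 3) = 3 - 1*2 = 3 - 2 = 1)
((G(3) + 8*(-1)) + 102) - 205 = ((1 + 8*(-1)) + 102) - 205 = ((1 - 8) + 102) - 205 = (-7 + 102) - 205 = 95 - 205 = -110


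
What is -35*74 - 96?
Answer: -2686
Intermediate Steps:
-35*74 - 96 = -2590 - 96 = -2686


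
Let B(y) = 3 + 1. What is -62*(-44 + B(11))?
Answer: 2480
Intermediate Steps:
B(y) = 4
-62*(-44 + B(11)) = -62*(-44 + 4) = -62*(-40) = 2480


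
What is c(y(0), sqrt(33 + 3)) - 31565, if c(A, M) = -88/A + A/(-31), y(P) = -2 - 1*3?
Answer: -4889822/155 ≈ -31547.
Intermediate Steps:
y(P) = -5 (y(P) = -2 - 3 = -5)
c(A, M) = -88/A - A/31 (c(A, M) = -88/A + A*(-1/31) = -88/A - A/31)
c(y(0), sqrt(33 + 3)) - 31565 = (-88/(-5) - 1/31*(-5)) - 31565 = (-88*(-1/5) + 5/31) - 31565 = (88/5 + 5/31) - 31565 = 2753/155 - 31565 = -4889822/155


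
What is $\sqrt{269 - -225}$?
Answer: $\sqrt{494} \approx 22.226$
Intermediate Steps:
$\sqrt{269 - -225} = \sqrt{269 + \left(\left(-77 + 125\right) + 177\right)} = \sqrt{269 + \left(48 + 177\right)} = \sqrt{269 + 225} = \sqrt{494}$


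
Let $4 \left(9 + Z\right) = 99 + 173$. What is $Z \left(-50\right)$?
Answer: $-2950$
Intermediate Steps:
$Z = 59$ ($Z = -9 + \frac{99 + 173}{4} = -9 + \frac{1}{4} \cdot 272 = -9 + 68 = 59$)
$Z \left(-50\right) = 59 \left(-50\right) = -2950$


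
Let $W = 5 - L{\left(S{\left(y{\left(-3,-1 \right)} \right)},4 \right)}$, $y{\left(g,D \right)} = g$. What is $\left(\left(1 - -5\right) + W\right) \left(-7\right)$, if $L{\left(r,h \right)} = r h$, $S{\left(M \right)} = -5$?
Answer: $-217$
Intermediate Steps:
$L{\left(r,h \right)} = h r$
$W = 25$ ($W = 5 - 4 \left(-5\right) = 5 - -20 = 5 + 20 = 25$)
$\left(\left(1 - -5\right) + W\right) \left(-7\right) = \left(\left(1 - -5\right) + 25\right) \left(-7\right) = \left(\left(1 + 5\right) + 25\right) \left(-7\right) = \left(6 + 25\right) \left(-7\right) = 31 \left(-7\right) = -217$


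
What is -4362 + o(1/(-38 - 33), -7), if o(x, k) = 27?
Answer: -4335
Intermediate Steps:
-4362 + o(1/(-38 - 33), -7) = -4362 + 27 = -4335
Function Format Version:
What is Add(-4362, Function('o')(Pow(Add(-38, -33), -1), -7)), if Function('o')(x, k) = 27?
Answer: -4335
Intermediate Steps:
Add(-4362, Function('o')(Pow(Add(-38, -33), -1), -7)) = Add(-4362, 27) = -4335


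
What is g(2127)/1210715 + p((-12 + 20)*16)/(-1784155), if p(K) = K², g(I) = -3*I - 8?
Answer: -6247064171/432020644165 ≈ -0.014460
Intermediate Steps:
g(I) = -8 - 3*I
g(2127)/1210715 + p((-12 + 20)*16)/(-1784155) = (-8 - 3*2127)/1210715 + ((-12 + 20)*16)²/(-1784155) = (-8 - 6381)*(1/1210715) + (8*16)²*(-1/1784155) = -6389*1/1210715 + 128²*(-1/1784155) = -6389/1210715 + 16384*(-1/1784155) = -6389/1210715 - 16384/1784155 = -6247064171/432020644165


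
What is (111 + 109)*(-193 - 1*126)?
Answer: -70180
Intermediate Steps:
(111 + 109)*(-193 - 1*126) = 220*(-193 - 126) = 220*(-319) = -70180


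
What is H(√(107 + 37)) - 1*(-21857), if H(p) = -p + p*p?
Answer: 21989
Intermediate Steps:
H(p) = p² - p (H(p) = -p + p² = p² - p)
H(√(107 + 37)) - 1*(-21857) = √(107 + 37)*(-1 + √(107 + 37)) - 1*(-21857) = √144*(-1 + √144) + 21857 = 12*(-1 + 12) + 21857 = 12*11 + 21857 = 132 + 21857 = 21989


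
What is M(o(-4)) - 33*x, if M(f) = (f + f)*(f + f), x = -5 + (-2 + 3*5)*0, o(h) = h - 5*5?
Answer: 3529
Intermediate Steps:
o(h) = -25 + h (o(h) = h - 25 = -25 + h)
x = -5 (x = -5 + (-2 + 15)*0 = -5 + 13*0 = -5 + 0 = -5)
M(f) = 4*f² (M(f) = (2*f)*(2*f) = 4*f²)
M(o(-4)) - 33*x = 4*(-25 - 4)² - 33*(-5) = 4*(-29)² + 165 = 4*841 + 165 = 3364 + 165 = 3529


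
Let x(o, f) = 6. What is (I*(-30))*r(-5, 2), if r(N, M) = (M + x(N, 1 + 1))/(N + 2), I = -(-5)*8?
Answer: 3200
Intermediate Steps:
I = 40 (I = -5*(-8) = 40)
r(N, M) = (6 + M)/(2 + N) (r(N, M) = (M + 6)/(N + 2) = (6 + M)/(2 + N))
(I*(-30))*r(-5, 2) = (40*(-30))*((6 + 2)/(2 - 5)) = -1200*8/(-3) = -(-400)*8 = -1200*(-8/3) = 3200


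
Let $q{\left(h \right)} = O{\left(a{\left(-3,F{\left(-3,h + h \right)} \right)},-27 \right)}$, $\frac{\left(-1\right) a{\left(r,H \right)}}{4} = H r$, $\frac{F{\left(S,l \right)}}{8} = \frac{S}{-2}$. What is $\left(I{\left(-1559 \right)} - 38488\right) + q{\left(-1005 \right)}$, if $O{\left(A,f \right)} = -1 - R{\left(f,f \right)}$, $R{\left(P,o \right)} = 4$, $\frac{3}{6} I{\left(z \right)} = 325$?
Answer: $-37843$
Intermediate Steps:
$I{\left(z \right)} = 650$ ($I{\left(z \right)} = 2 \cdot 325 = 650$)
$F{\left(S,l \right)} = - 4 S$ ($F{\left(S,l \right)} = 8 \frac{S}{-2} = 8 S \left(- \frac{1}{2}\right) = 8 \left(- \frac{S}{2}\right) = - 4 S$)
$a{\left(r,H \right)} = - 4 H r$
$O{\left(A,f \right)} = -5$ ($O{\left(A,f \right)} = -1 - 4 = -5$)
$q{\left(h \right)} = -5$
$\left(I{\left(-1559 \right)} - 38488\right) + q{\left(-1005 \right)} = \left(650 - 38488\right) - 5 = -37838 - 5 = -37843$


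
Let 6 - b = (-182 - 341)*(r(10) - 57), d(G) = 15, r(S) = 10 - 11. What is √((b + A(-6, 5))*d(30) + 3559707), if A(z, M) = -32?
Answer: 3*√344923 ≈ 1761.9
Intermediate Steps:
r(S) = -1
b = -30328 (b = 6 - (-182 - 341)*(-1 - 57) = 6 - (-523)*(-58) = 6 - 1*30334 = 6 - 30334 = -30328)
√((b + A(-6, 5))*d(30) + 3559707) = √((-30328 - 32)*15 + 3559707) = √(-30360*15 + 3559707) = √(-455400 + 3559707) = √3104307 = 3*√344923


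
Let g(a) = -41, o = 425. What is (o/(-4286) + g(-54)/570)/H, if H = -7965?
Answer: 104494/4864663575 ≈ 2.1480e-5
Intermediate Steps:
(o/(-4286) + g(-54)/570)/H = (425/(-4286) - 41/570)/(-7965) = (425*(-1/4286) - 41*1/570)*(-1/7965) = (-425/4286 - 41/570)*(-1/7965) = -104494/610755*(-1/7965) = 104494/4864663575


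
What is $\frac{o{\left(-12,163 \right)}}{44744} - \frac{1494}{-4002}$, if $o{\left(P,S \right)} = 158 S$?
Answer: $\frac{14159587}{14922124} \approx 0.9489$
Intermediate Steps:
$\frac{o{\left(-12,163 \right)}}{44744} - \frac{1494}{-4002} = \frac{158 \cdot 163}{44744} - \frac{1494}{-4002} = 25754 \cdot \frac{1}{44744} - - \frac{249}{667} = \frac{12877}{22372} + \frac{249}{667} = \frac{14159587}{14922124}$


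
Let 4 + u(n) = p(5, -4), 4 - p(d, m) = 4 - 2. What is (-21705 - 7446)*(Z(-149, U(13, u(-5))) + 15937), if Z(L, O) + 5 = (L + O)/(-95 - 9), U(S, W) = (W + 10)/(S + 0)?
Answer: -627970637943/1352 ≈ -4.6448e+8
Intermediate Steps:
p(d, m) = 2 (p(d, m) = 4 - (4 - 2) = 4 - 1*2 = 4 - 2 = 2)
u(n) = -2 (u(n) = -4 + 2 = -2)
U(S, W) = (10 + W)/S
Z(L, O) = -5 - L/104 - O/104 (Z(L, O) = -5 + (L + O)/(-95 - 9) = -5 + (L + O)/(-104) = -5 + (L + O)*(-1/104) = -5 + (-L/104 - O/104) = -5 - L/104 - O/104)
(-21705 - 7446)*(Z(-149, U(13, u(-5))) + 15937) = (-21705 - 7446)*((-5 - 1/104*(-149) - (10 - 2)/(104*13)) + 15937) = -29151*((-5 + 149/104 - 8/1352) + 15937) = -29151*((-5 + 149/104 - 1/104*8/13) + 15937) = -29151*((-5 + 149/104 - 1/169) + 15937) = -29151*(-4831/1352 + 15937) = -29151*21541993/1352 = -627970637943/1352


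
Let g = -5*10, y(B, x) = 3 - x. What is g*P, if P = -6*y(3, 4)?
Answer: -300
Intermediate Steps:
P = 6 (P = -6*(3 - 1*4) = -6*(3 - 4) = -6*(-1) = 6)
g = -50
g*P = -50*6 = -300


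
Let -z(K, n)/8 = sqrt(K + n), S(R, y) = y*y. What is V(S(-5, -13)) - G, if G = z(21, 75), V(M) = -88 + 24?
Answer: -64 + 32*sqrt(6) ≈ 14.384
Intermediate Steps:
S(R, y) = y**2
V(M) = -64
z(K, n) = -8*sqrt(K + n)
G = -32*sqrt(6) (G = -8*sqrt(21 + 75) = -32*sqrt(6) ≈ -78.384)
V(S(-5, -13)) - G = -64 - (-32)*sqrt(6) = -64 + 32*sqrt(6)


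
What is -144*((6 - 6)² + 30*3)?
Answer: -12960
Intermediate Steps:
-144*((6 - 6)² + 30*3) = -144*(0² + 90) = -144*(0 + 90) = -144*90 = -12960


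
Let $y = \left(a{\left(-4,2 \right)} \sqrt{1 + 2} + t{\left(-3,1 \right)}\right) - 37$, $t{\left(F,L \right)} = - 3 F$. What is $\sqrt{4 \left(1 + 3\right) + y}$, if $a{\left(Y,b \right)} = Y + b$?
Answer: $\sqrt{-12 - 2 \sqrt{3}} \approx 3.9324 i$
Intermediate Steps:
$y = -28 - 2 \sqrt{3}$ ($y = \left(\left(-4 + 2\right) \sqrt{1 + 2} - -9\right) - 37 = \left(- 2 \sqrt{3} + 9\right) - 37 = \left(9 - 2 \sqrt{3}\right) - 37 = -28 - 2 \sqrt{3} \approx -31.464$)
$\sqrt{4 \left(1 + 3\right) + y} = \sqrt{4 \left(1 + 3\right) - \left(28 + 2 \sqrt{3}\right)} = \sqrt{4 \cdot 4 - \left(28 + 2 \sqrt{3}\right)} = \sqrt{16 - \left(28 + 2 \sqrt{3}\right)} = \sqrt{-12 - 2 \sqrt{3}}$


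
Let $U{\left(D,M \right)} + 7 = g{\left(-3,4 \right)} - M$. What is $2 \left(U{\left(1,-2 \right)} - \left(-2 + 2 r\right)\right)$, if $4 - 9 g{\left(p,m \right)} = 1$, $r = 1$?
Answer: $- \frac{28}{3} \approx -9.3333$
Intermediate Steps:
$g{\left(p,m \right)} = \frac{1}{3}$ ($g{\left(p,m \right)} = \frac{4}{9} - \frac{1}{9} = \frac{1}{3}$)
$U{\left(D,M \right)} = - \frac{20}{3} - M$ ($U{\left(D,M \right)} = -7 - \left(- \frac{1}{3} + M\right) = - \frac{20}{3} - M$)
$2 \left(U{\left(1,-2 \right)} - \left(-2 + 2 r\right)\right) = 2 \left(\left(- \frac{20}{3} - -2\right) + \left(2 - 2\right)\right) = 2 \left(\left(- \frac{20}{3} + 2\right) + \left(2 - 2\right)\right) = 2 \left(- \frac{14}{3} + 0\right) = 2 \left(- \frac{14}{3}\right) = - \frac{28}{3}$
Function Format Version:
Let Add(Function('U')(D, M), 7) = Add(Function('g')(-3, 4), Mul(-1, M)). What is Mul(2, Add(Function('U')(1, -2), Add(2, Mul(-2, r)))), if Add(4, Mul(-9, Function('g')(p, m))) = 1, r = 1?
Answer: Rational(-28, 3) ≈ -9.3333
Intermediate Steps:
Function('g')(p, m) = Rational(1, 3) (Function('g')(p, m) = Add(Rational(4, 9), Mul(Rational(-1, 9), 1)) = Add(Rational(4, 9), Rational(-1, 9)) = Rational(1, 3))
Function('U')(D, M) = Add(Rational(-20, 3), Mul(-1, M)) (Function('U')(D, M) = Add(-7, Add(Rational(1, 3), Mul(-1, M))) = Add(Rational(-20, 3), Mul(-1, M)))
Mul(2, Add(Function('U')(1, -2), Add(2, Mul(-2, r)))) = Mul(2, Add(Add(Rational(-20, 3), Mul(-1, -2)), Add(2, Mul(-2, 1)))) = Mul(2, Add(Add(Rational(-20, 3), 2), Add(2, -2))) = Mul(2, Add(Rational(-14, 3), 0)) = Mul(2, Rational(-14, 3)) = Rational(-28, 3)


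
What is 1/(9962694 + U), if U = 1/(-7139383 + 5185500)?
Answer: 1953883/19465938440801 ≈ 1.0037e-7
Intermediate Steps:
U = -1/1953883 (U = 1/(-1953883) = -1/1953883 ≈ -5.1180e-7)
1/(9962694 + U) = 1/(9962694 - 1/1953883) = 1/(19465938440801/1953883) = 1953883/19465938440801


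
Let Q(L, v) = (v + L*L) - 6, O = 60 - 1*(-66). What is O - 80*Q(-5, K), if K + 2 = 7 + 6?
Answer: -2274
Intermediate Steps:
O = 126 (O = 60 + 66 = 126)
K = 11 (K = -2 + (7 + 6) = -2 + 13 = 11)
Q(L, v) = -6 + v + L² (Q(L, v) = (v + L²) - 6 = -6 + v + L²)
O - 80*Q(-5, K) = 126 - 80*(-6 + 11 + (-5)²) = 126 - 80*(-6 + 11 + 25) = 126 - 80*30 = 126 - 2400 = -2274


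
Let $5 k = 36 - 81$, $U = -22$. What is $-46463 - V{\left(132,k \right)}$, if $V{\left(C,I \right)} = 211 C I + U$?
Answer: $204227$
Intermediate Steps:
$k = -9$ ($k = \frac{36 - 81}{5} = \frac{1}{5} \left(-45\right) = -9$)
$V{\left(C,I \right)} = -22 + 211 C I$ ($V{\left(C,I \right)} = 211 C I - 22 = -22 + 211 C I$)
$-46463 - V{\left(132,k \right)} = -46463 - \left(-22 + 211 \cdot 132 \left(-9\right)\right) = -46463 - \left(-22 - 250668\right) = -46463 - -250690 = -46463 + 250690 = 204227$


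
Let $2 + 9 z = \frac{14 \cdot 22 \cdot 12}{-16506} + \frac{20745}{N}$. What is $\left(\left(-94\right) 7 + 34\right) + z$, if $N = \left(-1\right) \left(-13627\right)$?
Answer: $- \frac{30079745389}{48198699} \approx -624.08$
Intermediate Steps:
$N = 13627$
$z = - \frac{3757213}{48198699}$ ($z = - \frac{2}{9} + \frac{\frac{14 \cdot 22 \cdot 12}{-16506} + \frac{20745}{13627}}{9} = - \frac{2}{9} + \frac{308 \cdot 12 \left(- \frac{1}{16506}\right) + 20745 \cdot \frac{1}{13627}}{9} = - \frac{2}{9} + \frac{3696 \left(- \frac{1}{16506}\right) + \frac{20745}{13627}}{9} = - \frac{2}{9} + \frac{- \frac{88}{393} + \frac{20745}{13627}}{9} = - \frac{2}{9} + \frac{1}{9} \cdot \frac{6953609}{5355411} = - \frac{2}{9} + \frac{6953609}{48198699} = - \frac{3757213}{48198699} \approx -0.077953$)
$\left(\left(-94\right) 7 + 34\right) + z = \left(\left(-94\right) 7 + 34\right) - \frac{3757213}{48198699} = \left(-658 + 34\right) - \frac{3757213}{48198699} = -624 - \frac{3757213}{48198699} = - \frac{30079745389}{48198699}$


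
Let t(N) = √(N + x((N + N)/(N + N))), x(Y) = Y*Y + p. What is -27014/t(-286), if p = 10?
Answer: 27014*I*√11/55 ≈ 1629.0*I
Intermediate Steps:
x(Y) = 10 + Y² (x(Y) = Y*Y + 10 = Y² + 10 = 10 + Y²)
t(N) = √(11 + N) (t(N) = √(N + (10 + ((N + N)/(N + N))²)) = √(N + (10 + ((2*N)/((2*N)))²)) = √(N + (10 + ((2*N)*(1/(2*N)))²)) = √(N + (10 + 1²)) = √(N + (10 + 1)) = √(N + 11) = √(11 + N))
-27014/t(-286) = -27014/√(11 - 286) = -27014*(-I*√11/55) = -(-27014)*I*√11/55 = 27014*I*√11/55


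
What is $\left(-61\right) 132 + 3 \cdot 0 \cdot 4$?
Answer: $-8052$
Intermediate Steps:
$\left(-61\right) 132 + 3 \cdot 0 \cdot 4 = -8052 + 0 \cdot 4 = -8052 + 0 = -8052$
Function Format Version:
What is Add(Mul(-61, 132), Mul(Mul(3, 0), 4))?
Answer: -8052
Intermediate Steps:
Add(Mul(-61, 132), Mul(Mul(3, 0), 4)) = Add(-8052, Mul(0, 4)) = Add(-8052, 0) = -8052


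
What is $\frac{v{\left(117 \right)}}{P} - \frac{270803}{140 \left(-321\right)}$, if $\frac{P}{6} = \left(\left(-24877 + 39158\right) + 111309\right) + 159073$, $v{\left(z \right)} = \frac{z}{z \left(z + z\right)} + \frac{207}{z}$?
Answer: $\frac{2254812524422}{374188090185} \approx 6.0259$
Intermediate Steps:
$v{\left(z \right)} = \frac{415}{2 z}$ ($v{\left(z \right)} = \frac{z}{z 2 z} + \frac{207}{z} = \frac{z}{2 z^{2}} + \frac{207}{z} = z \frac{1}{2 z^{2}} + \frac{207}{z} = \frac{1}{2 z} + \frac{207}{z} = \frac{415}{2 z}$)
$P = 1707978$ ($P = 6 \left(\left(\left(-24877 + 39158\right) + 111309\right) + 159073\right) = 6 \left(\left(14281 + 111309\right) + 159073\right) = 6 \left(125590 + 159073\right) = 6 \cdot 284663 = 1707978$)
$\frac{v{\left(117 \right)}}{P} - \frac{270803}{140 \left(-321\right)} = \frac{\frac{415}{2} \cdot \frac{1}{117}}{1707978} - \frac{270803}{140 \left(-321\right)} = \frac{415}{2} \cdot \frac{1}{117} \cdot \frac{1}{1707978} - \frac{270803}{-44940} = \frac{415}{234} \cdot \frac{1}{1707978} - - \frac{270803}{44940} = \frac{415}{399666852} + \frac{270803}{44940} = \frac{2254812524422}{374188090185}$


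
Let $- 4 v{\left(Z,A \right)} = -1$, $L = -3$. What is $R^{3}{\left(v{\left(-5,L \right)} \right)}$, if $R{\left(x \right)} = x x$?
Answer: $\frac{1}{4096} \approx 0.00024414$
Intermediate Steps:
$v{\left(Z,A \right)} = \frac{1}{4}$ ($v{\left(Z,A \right)} = \left(- \frac{1}{4}\right) \left(-1\right) = \frac{1}{4}$)
$R{\left(x \right)} = x^{2}$
$R^{3}{\left(v{\left(-5,L \right)} \right)} = \left(\left(\frac{1}{4}\right)^{2}\right)^{3} = \left(\frac{1}{16}\right)^{3} = \frac{1}{4096}$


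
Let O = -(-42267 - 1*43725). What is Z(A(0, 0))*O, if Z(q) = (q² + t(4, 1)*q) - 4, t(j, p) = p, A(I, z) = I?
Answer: -343968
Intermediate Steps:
Z(q) = -4 + q + q² (Z(q) = (q² + 1*q) - 4 = (q² + q) - 4 = (q + q²) - 4 = -4 + q + q²)
O = 85992 (O = -(-42267 - 43725) = -1*(-85992) = 85992)
Z(A(0, 0))*O = (-4 + 0 + 0²)*85992 = (-4 + 0 + 0)*85992 = -4*85992 = -343968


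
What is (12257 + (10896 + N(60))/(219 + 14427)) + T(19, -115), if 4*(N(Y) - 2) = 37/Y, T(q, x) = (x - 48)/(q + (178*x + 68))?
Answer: 878231904192091/71647060320 ≈ 12258.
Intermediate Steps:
T(q, x) = (-48 + x)/(68 + q + 178*x) (T(q, x) = (-48 + x)/(q + (68 + 178*x)) = (-48 + x)/(68 + q + 178*x))
N(Y) = 2 + 37/(4*Y) (N(Y) = 2 + (37/Y)/4 = 2 + 37/(4*Y))
(12257 + (10896 + N(60))/(219 + 14427)) + T(19, -115) = (12257 + (10896 + (2 + (37/4)/60))/(219 + 14427)) + (-48 - 115)/(68 + 19 + 178*(-115)) = (12257 + (10896 + (2 + (37/4)*(1/60)))/14646) - 163/(68 + 19 - 20470) = (12257 + (10896 + (2 + 37/240))*(1/14646)) - 163/(-20383) = (12257 + (10896 + 517/240)*(1/14646)) - 1/20383*(-163) = (12257 + (2615557/240)*(1/14646)) + 163/20383 = (12257 + 2615557/3515040) + 163/20383 = 43086460837/3515040 + 163/20383 = 878231904192091/71647060320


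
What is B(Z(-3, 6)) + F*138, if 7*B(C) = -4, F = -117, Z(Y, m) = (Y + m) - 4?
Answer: -113026/7 ≈ -16147.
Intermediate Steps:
Z(Y, m) = -4 + Y + m
B(C) = -4/7 (B(C) = (⅐)*(-4) = -4/7)
B(Z(-3, 6)) + F*138 = -4/7 - 117*138 = -4/7 - 16146 = -113026/7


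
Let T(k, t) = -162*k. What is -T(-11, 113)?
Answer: -1782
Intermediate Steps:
-T(-11, 113) = -(-162)*(-11) = -1*1782 = -1782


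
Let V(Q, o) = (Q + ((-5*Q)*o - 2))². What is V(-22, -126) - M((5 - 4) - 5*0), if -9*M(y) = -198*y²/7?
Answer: 1349358170/7 ≈ 1.9277e+8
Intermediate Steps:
V(Q, o) = (-2 + Q - 5*Q*o)² (V(Q, o) = (Q + (-5*Q*o - 2))² = (Q + (-2 - 5*Q*o))² = (-2 + Q - 5*Q*o)²)
M(y) = 22*y²/7 (M(y) = -(-198*y²)/(9*7) = -(-22)*y²/7 = 22*y²/7)
V(-22, -126) - M((5 - 4) - 5*0) = (2 - 1*(-22) + 5*(-22)*(-126))² - 22*((5 - 4) - 5*0)²/7 = (2 + 22 + 13860)² - 22*(1 + 0)²/7 = 13884² - 22*1²/7 = 192765456 - 22/7 = 1349358170/7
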